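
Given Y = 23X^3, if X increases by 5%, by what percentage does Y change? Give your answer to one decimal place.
15.8%

For Y = 23X^3:
If X → X(1 + 0.05)
Then Y → Y · (1 + 0.05)^3
     ≈ Y · 1.1576

Percentage change = ((1 + 0.05)^3 − 1) × 100% ≈ 15.8%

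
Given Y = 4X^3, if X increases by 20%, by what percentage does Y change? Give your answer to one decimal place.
72.8%

For Y = 4X^3:
If X → X(1 + 0.2)
Then Y → Y · (1 + 0.2)^3
     = Y · 1.7280

Percentage change = ((1 + 0.2)^3 − 1) × 100% = 72.8%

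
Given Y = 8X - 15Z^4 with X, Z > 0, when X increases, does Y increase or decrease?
Y increases

Taking the partial derivative:
∂Y/∂X = 8

∂Y/∂X = 8 > 0 (assuming positive values)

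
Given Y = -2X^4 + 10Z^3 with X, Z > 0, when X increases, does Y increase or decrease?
Y decreases

Taking the partial derivative:
∂Y/∂X = -8X^3

∂Y/∂X = -8X^3 < 0 (assuming positive values)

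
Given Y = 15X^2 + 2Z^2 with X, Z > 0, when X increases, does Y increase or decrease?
Y increases

Taking the partial derivative:
∂Y/∂X = 30X

∂Y/∂X = 30X > 0 (assuming positive values)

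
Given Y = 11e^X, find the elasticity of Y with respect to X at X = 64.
Elasticity = 64

Elasticity = (dY/dX) · (X/Y)

dY/dX = 11·e^X
At X = 64: dY/dX = 11·e^64, Y = 11·e^64

Elasticity = (11·e^64) · (64 / (11·e^64)) = 64

Interpretation: for a small percentage change in X, the percentage change in Y is approximately 64.00 times as large.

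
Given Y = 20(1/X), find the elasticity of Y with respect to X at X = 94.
Elasticity = -1

Elasticity = (dY/dX) · (X/Y)

dY/dX = -20/X²
At X = 94: dY/dX = -5/2209, Y = 10/47

Elasticity = (-5/2209) · (94 / (10/47)) = -1

Interpretation: for a small percentage change in X, the percentage change in Y is approximately -1.00 times as large.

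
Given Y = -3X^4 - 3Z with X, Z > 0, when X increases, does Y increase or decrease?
Y decreases

Taking the partial derivative:
∂Y/∂X = -12X^3

∂Y/∂X = -12X^3 < 0 (assuming positive values)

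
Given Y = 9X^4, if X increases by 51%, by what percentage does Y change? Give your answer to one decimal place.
419.9%

For Y = 9X^4:
If X → X(1 + 0.51)
Then Y → Y · (1 + 0.51)^4
     ≈ Y · 5.1989

Percentage change = ((1 + 0.51)^4 − 1) × 100% ≈ 419.9%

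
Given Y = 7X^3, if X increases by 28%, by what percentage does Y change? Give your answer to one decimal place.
109.7%

For Y = 7X^3:
If X → X(1 + 0.28)
Then Y → Y · (1 + 0.28)^3
     ≈ Y · 2.0972

Percentage change = ((1 + 0.28)^3 − 1) × 100% ≈ 109.7%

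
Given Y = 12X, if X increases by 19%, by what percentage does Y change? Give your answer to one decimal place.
19.0%

For Y = 12X:
If X → X(1 + 0.19)
Then Y → Y · (1 + 0.19)^1
     = Y · 1.1900

Percentage change = ((1 + 0.19)^1 − 1) × 100% = 19.0%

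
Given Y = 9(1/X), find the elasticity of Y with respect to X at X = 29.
Elasticity = -1

Elasticity = (dY/dX) · (X/Y)

dY/dX = -9/X²
At X = 29: dY/dX = -9/841, Y = 9/29

Elasticity = (-9/841) · (29 / (9/29)) = -1

Interpretation: for a small percentage change in X, the percentage change in Y is approximately -1.00 times as large.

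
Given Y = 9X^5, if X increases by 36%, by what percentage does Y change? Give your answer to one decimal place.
365.3%

For Y = 9X^5:
If X → X(1 + 0.36)
Then Y → Y · (1 + 0.36)^5
     ≈ Y · 4.6526

Percentage change = ((1 + 0.36)^5 − 1) × 100% ≈ 365.3%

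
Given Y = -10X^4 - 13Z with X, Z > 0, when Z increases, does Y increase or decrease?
Y decreases

Taking the partial derivative:
∂Y/∂Z = -13

∂Y/∂Z = -13 < 0 (assuming positive values)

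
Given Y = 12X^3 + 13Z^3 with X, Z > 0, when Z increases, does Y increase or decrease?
Y increases

Taking the partial derivative:
∂Y/∂Z = 39Z^2

∂Y/∂Z = 39Z^2 > 0 (assuming positive values)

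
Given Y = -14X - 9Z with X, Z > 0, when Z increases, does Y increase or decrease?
Y decreases

Taking the partial derivative:
∂Y/∂Z = -9

∂Y/∂Z = -9 < 0 (assuming positive values)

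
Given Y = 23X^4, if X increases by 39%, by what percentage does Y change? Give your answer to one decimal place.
273.3%

For Y = 23X^4:
If X → X(1 + 0.39)
Then Y → Y · (1 + 0.39)^4
     ≈ Y · 3.7330

Percentage change = ((1 + 0.39)^4 − 1) × 100% ≈ 273.3%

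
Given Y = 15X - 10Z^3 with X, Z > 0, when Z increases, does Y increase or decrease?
Y decreases

Taking the partial derivative:
∂Y/∂Z = -30Z^2

∂Y/∂Z = -30Z^2 < 0 (assuming positive values)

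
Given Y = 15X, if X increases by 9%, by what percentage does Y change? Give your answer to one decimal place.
9.0%

For Y = 15X:
If X → X(1 + 0.09)
Then Y → Y · (1 + 0.09)^1
     = Y · 1.0900

Percentage change = ((1 + 0.09)^1 − 1) × 100% = 9.0%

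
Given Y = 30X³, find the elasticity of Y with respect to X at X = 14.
Elasticity = 3

Elasticity = (dY/dX) · (X/Y)

dY/dX = 90·X²
At X = 14: dY/dX = 17640, Y = 82320

Elasticity = 17640 · (14 / 82320) = 3

Interpretation: for a small percentage change in X, the percentage change in Y is approximately 3.00 times as large.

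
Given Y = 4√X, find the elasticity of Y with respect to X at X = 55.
Elasticity = 1/2

Elasticity = (dY/dX) · (X/Y)

dY/dX = 2/√X
At X = 55: dY/dX = 2·√55/55, Y = 4·√55

Elasticity = (2·√55/55) · (55 / (4·√55)) = 1/2

Interpretation: for a small percentage change in X, the percentage change in Y is approximately 0.50 times as large.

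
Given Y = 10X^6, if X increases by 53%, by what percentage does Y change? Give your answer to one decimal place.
1182.8%

For Y = 10X^6:
If X → X(1 + 0.53)
Then Y → Y · (1 + 0.53)^6
     ≈ Y · 12.8277

Percentage change = ((1 + 0.53)^6 − 1) × 100% ≈ 1182.8%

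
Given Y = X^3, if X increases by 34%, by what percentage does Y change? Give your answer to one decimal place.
140.6%

For Y = X^3:
If X → X(1 + 0.34)
Then Y → Y · (1 + 0.34)^3
     ≈ Y · 2.4061

Percentage change = ((1 + 0.34)^3 − 1) × 100% ≈ 140.6%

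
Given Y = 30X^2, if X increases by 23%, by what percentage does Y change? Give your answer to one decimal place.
51.3%

For Y = 30X^2:
If X → X(1 + 0.23)
Then Y → Y · (1 + 0.23)^2
     = Y · 1.5129

Percentage change = ((1 + 0.23)^2 − 1) × 100% ≈ 51.3%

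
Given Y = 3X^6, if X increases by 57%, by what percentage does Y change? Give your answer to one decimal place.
1397.6%

For Y = 3X^6:
If X → X(1 + 0.57)
Then Y → Y · (1 + 0.57)^6
     ≈ Y · 14.9761

Percentage change = ((1 + 0.57)^6 − 1) × 100% ≈ 1397.6%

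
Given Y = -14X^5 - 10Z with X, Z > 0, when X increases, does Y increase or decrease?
Y decreases

Taking the partial derivative:
∂Y/∂X = -70X^4

∂Y/∂X = -70X^4 < 0 (assuming positive values)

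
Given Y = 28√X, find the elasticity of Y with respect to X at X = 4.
Elasticity = 1/2

Elasticity = (dY/dX) · (X/Y)

dY/dX = 14/√X
At X = 4: dY/dX = 7, Y = 56

Elasticity = 7 · (4 / 56) = 1/2

Interpretation: for a small percentage change in X, the percentage change in Y is approximately 0.50 times as large.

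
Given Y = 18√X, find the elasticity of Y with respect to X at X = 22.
Elasticity = 1/2

Elasticity = (dY/dX) · (X/Y)

dY/dX = 9/√X
At X = 22: dY/dX = 9·√22/22, Y = 18·√22

Elasticity = (9·√22/22) · (22 / (18·√22)) = 1/2

Interpretation: for a small percentage change in X, the percentage change in Y is approximately 0.50 times as large.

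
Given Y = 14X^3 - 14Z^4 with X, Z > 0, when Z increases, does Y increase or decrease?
Y decreases

Taking the partial derivative:
∂Y/∂Z = -56Z^3

∂Y/∂Z = -56Z^3 < 0 (assuming positive values)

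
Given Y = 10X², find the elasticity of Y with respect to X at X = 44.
Elasticity = 2

Elasticity = (dY/dX) · (X/Y)

dY/dX = 20·X
At X = 44: dY/dX = 880, Y = 19360

Elasticity = 880 · (44 / 19360) = 2

Interpretation: for a small percentage change in X, the percentage change in Y is approximately 2.00 times as large.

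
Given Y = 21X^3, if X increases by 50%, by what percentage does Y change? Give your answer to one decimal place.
237.5%

For Y = 21X^3:
If X → X(1 + 0.5)
Then Y → Y · (1 + 0.5)^3
     = Y · 3.3750

Percentage change = ((1 + 0.5)^3 − 1) × 100% = 237.5%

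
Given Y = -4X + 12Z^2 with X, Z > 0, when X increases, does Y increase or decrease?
Y decreases

Taking the partial derivative:
∂Y/∂X = -4

∂Y/∂X = -4 < 0 (assuming positive values)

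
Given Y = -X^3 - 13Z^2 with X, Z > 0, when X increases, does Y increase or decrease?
Y decreases

Taking the partial derivative:
∂Y/∂X = -3X^2

∂Y/∂X = -3X^2 < 0 (assuming positive values)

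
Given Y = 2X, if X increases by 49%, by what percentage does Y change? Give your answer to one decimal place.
49.0%

For Y = 2X:
If X → X(1 + 0.49)
Then Y → Y · (1 + 0.49)^1
     = Y · 1.4900

Percentage change = ((1 + 0.49)^1 − 1) × 100% = 49.0%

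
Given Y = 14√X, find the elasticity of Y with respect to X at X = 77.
Elasticity = 1/2

Elasticity = (dY/dX) · (X/Y)

dY/dX = 7/√X
At X = 77: dY/dX = √77/11, Y = 14·√77

Elasticity = (√77/11) · (77 / (14·√77)) = 1/2

Interpretation: for a small percentage change in X, the percentage change in Y is approximately 0.50 times as large.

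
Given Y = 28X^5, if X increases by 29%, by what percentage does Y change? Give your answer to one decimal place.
257.2%

For Y = 28X^5:
If X → X(1 + 0.29)
Then Y → Y · (1 + 0.29)^5
     ≈ Y · 3.5723

Percentage change = ((1 + 0.29)^5 − 1) × 100% ≈ 257.2%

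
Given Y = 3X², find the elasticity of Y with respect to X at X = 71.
Elasticity = 2

Elasticity = (dY/dX) · (X/Y)

dY/dX = 6·X
At X = 71: dY/dX = 426, Y = 15123

Elasticity = 426 · (71 / 15123) = 2

Interpretation: for a small percentage change in X, the percentage change in Y is approximately 2.00 times as large.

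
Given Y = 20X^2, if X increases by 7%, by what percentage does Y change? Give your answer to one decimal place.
14.5%

For Y = 20X^2:
If X → X(1 + 0.07)
Then Y → Y · (1 + 0.07)^2
     = Y · 1.1449

Percentage change = ((1 + 0.07)^2 − 1) × 100% ≈ 14.5%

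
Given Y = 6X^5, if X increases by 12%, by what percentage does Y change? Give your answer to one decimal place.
76.2%

For Y = 6X^5:
If X → X(1 + 0.12)
Then Y → Y · (1 + 0.12)^5
     ≈ Y · 1.7623

Percentage change = ((1 + 0.12)^5 − 1) × 100% ≈ 76.2%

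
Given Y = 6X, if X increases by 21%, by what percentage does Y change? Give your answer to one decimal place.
21.0%

For Y = 6X:
If X → X(1 + 0.21)
Then Y → Y · (1 + 0.21)^1
     = Y · 1.2100

Percentage change = ((1 + 0.21)^1 − 1) × 100% = 21.0%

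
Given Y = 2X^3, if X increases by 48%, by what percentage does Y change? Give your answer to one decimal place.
224.2%

For Y = 2X^3:
If X → X(1 + 0.48)
Then Y → Y · (1 + 0.48)^3
     ≈ Y · 3.2418

Percentage change = ((1 + 0.48)^3 − 1) × 100% ≈ 224.2%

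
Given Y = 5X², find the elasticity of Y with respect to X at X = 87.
Elasticity = 2

Elasticity = (dY/dX) · (X/Y)

dY/dX = 10·X
At X = 87: dY/dX = 870, Y = 37845

Elasticity = 870 · (87 / 37845) = 2

Interpretation: for a small percentage change in X, the percentage change in Y is approximately 2.00 times as large.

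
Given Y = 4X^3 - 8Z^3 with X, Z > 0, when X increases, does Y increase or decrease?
Y increases

Taking the partial derivative:
∂Y/∂X = 12X^2

∂Y/∂X = 12X^2 > 0 (assuming positive values)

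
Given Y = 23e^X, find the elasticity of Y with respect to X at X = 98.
Elasticity = 98

Elasticity = (dY/dX) · (X/Y)

dY/dX = 23·e^X
At X = 98: dY/dX = 23·e^98, Y = 23·e^98

Elasticity = (23·e^98) · (98 / (23·e^98)) = 98

Interpretation: for a small percentage change in X, the percentage change in Y is approximately 98.00 times as large.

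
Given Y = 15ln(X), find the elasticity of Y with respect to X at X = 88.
Elasticity = 1/ln(88) ≈ 0.2233

Elasticity = (dY/dX) · (X/Y)

dY/dX = 15/X
At X = 88: dY/dX = 15/88, Y = 15·ln(88)

Elasticity = (15/88) · (88 / (15·ln(88))) = 1/ln(88) ≈ 0.2233

Interpretation: for a small percentage change in X, the percentage change in Y is approximately 0.22 times as large.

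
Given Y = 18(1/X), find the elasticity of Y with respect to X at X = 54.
Elasticity = -1

Elasticity = (dY/dX) · (X/Y)

dY/dX = -18/X²
At X = 54: dY/dX = -1/162, Y = 1/3

Elasticity = (-1/162) · (54 / (1/3)) = -1

Interpretation: for a small percentage change in X, the percentage change in Y is approximately -1.00 times as large.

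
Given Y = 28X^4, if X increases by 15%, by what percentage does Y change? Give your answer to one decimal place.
74.9%

For Y = 28X^4:
If X → X(1 + 0.15)
Then Y → Y · (1 + 0.15)^4
     ≈ Y · 1.7490

Percentage change = ((1 + 0.15)^4 − 1) × 100% ≈ 74.9%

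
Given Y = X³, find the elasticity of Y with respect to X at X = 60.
Elasticity = 3

Elasticity = (dY/dX) · (X/Y)

dY/dX = 3·X²
At X = 60: dY/dX = 10800, Y = 216000

Elasticity = 10800 · (60 / 216000) = 3

Interpretation: for a small percentage change in X, the percentage change in Y is approximately 3.00 times as large.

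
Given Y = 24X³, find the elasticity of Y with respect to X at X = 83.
Elasticity = 3

Elasticity = (dY/dX) · (X/Y)

dY/dX = 72·X²
At X = 83: dY/dX = 496008, Y = 13722888

Elasticity = 496008 · (83 / 13722888) = 3

Interpretation: for a small percentage change in X, the percentage change in Y is approximately 3.00 times as large.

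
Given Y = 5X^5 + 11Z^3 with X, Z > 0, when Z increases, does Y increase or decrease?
Y increases

Taking the partial derivative:
∂Y/∂Z = 33Z^2

∂Y/∂Z = 33Z^2 > 0 (assuming positive values)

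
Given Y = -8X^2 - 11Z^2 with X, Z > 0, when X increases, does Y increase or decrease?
Y decreases

Taking the partial derivative:
∂Y/∂X = -16X

∂Y/∂X = -16X < 0 (assuming positive values)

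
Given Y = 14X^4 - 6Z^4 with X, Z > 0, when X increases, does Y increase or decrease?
Y increases

Taking the partial derivative:
∂Y/∂X = 56X^3

∂Y/∂X = 56X^3 > 0 (assuming positive values)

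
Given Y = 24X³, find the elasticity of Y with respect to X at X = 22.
Elasticity = 3

Elasticity = (dY/dX) · (X/Y)

dY/dX = 72·X²
At X = 22: dY/dX = 34848, Y = 255552

Elasticity = 34848 · (22 / 255552) = 3

Interpretation: for a small percentage change in X, the percentage change in Y is approximately 3.00 times as large.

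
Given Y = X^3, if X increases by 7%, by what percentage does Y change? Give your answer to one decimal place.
22.5%

For Y = X^3:
If X → X(1 + 0.07)
Then Y → Y · (1 + 0.07)^3
     ≈ Y · 1.2250

Percentage change = ((1 + 0.07)^3 − 1) × 100% ≈ 22.5%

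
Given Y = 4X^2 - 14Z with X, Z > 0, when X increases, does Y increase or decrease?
Y increases

Taking the partial derivative:
∂Y/∂X = 8X

∂Y/∂X = 8X > 0 (assuming positive values)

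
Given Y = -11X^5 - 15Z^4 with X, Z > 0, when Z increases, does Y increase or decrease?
Y decreases

Taking the partial derivative:
∂Y/∂Z = -60Z^3

∂Y/∂Z = -60Z^3 < 0 (assuming positive values)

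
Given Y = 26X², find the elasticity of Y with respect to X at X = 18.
Elasticity = 2

Elasticity = (dY/dX) · (X/Y)

dY/dX = 52·X
At X = 18: dY/dX = 936, Y = 8424

Elasticity = 936 · (18 / 8424) = 2

Interpretation: for a small percentage change in X, the percentage change in Y is approximately 2.00 times as large.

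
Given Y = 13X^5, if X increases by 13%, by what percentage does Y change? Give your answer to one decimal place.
84.2%

For Y = 13X^5:
If X → X(1 + 0.13)
Then Y → Y · (1 + 0.13)^5
     ≈ Y · 1.8424

Percentage change = ((1 + 0.13)^5 − 1) × 100% ≈ 84.2%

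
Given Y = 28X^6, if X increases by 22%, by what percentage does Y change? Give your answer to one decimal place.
229.7%

For Y = 28X^6:
If X → X(1 + 0.22)
Then Y → Y · (1 + 0.22)^6
     ≈ Y · 3.2973

Percentage change = ((1 + 0.22)^6 − 1) × 100% ≈ 229.7%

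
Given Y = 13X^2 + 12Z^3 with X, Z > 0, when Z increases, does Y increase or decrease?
Y increases

Taking the partial derivative:
∂Y/∂Z = 36Z^2

∂Y/∂Z = 36Z^2 > 0 (assuming positive values)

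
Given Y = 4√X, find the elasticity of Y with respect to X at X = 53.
Elasticity = 1/2

Elasticity = (dY/dX) · (X/Y)

dY/dX = 2/√X
At X = 53: dY/dX = 2·√53/53, Y = 4·√53

Elasticity = (2·√53/53) · (53 / (4·√53)) = 1/2

Interpretation: for a small percentage change in X, the percentage change in Y is approximately 0.50 times as large.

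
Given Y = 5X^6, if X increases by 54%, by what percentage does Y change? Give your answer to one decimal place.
1233.9%

For Y = 5X^6:
If X → X(1 + 0.54)
Then Y → Y · (1 + 0.54)^6
     ≈ Y · 13.3390

Percentage change = ((1 + 0.54)^6 − 1) × 100% ≈ 1233.9%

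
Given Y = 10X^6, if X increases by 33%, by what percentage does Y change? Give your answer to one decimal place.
453.5%

For Y = 10X^6:
If X → X(1 + 0.33)
Then Y → Y · (1 + 0.33)^6
     ≈ Y · 5.5349

Percentage change = ((1 + 0.33)^6 − 1) × 100% ≈ 453.5%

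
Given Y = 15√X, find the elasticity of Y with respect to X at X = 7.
Elasticity = 1/2

Elasticity = (dY/dX) · (X/Y)

dY/dX = 15/(2·√X)
At X = 7: dY/dX = 15·√7/14, Y = 15·√7

Elasticity = (15·√7/14) · (7 / (15·√7)) = 1/2

Interpretation: for a small percentage change in X, the percentage change in Y is approximately 0.50 times as large.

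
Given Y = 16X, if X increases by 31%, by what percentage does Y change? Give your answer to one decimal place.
31.0%

For Y = 16X:
If X → X(1 + 0.31)
Then Y → Y · (1 + 0.31)^1
     = Y · 1.3100

Percentage change = ((1 + 0.31)^1 − 1) × 100% = 31.0%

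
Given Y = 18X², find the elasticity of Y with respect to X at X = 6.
Elasticity = 2

Elasticity = (dY/dX) · (X/Y)

dY/dX = 36·X
At X = 6: dY/dX = 216, Y = 648

Elasticity = 216 · (6 / 648) = 2

Interpretation: for a small percentage change in X, the percentage change in Y is approximately 2.00 times as large.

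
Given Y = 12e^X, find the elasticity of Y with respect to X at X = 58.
Elasticity = 58

Elasticity = (dY/dX) · (X/Y)

dY/dX = 12·e^X
At X = 58: dY/dX = 12·e^58, Y = 12·e^58

Elasticity = (12·e^58) · (58 / (12·e^58)) = 58

Interpretation: for a small percentage change in X, the percentage change in Y is approximately 58.00 times as large.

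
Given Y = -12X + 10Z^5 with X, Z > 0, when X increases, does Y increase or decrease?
Y decreases

Taking the partial derivative:
∂Y/∂X = -12

∂Y/∂X = -12 < 0 (assuming positive values)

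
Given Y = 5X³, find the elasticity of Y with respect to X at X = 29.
Elasticity = 3

Elasticity = (dY/dX) · (X/Y)

dY/dX = 15·X²
At X = 29: dY/dX = 12615, Y = 121945

Elasticity = 12615 · (29 / 121945) = 3

Interpretation: for a small percentage change in X, the percentage change in Y is approximately 3.00 times as large.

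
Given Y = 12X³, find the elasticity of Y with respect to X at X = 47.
Elasticity = 3

Elasticity = (dY/dX) · (X/Y)

dY/dX = 36·X²
At X = 47: dY/dX = 79524, Y = 1245876

Elasticity = 79524 · (47 / 1245876) = 3

Interpretation: for a small percentage change in X, the percentage change in Y is approximately 3.00 times as large.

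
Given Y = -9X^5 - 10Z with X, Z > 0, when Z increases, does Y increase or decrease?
Y decreases

Taking the partial derivative:
∂Y/∂Z = -10

∂Y/∂Z = -10 < 0 (assuming positive values)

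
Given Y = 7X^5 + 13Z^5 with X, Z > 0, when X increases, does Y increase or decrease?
Y increases

Taking the partial derivative:
∂Y/∂X = 35X^4

∂Y/∂X = 35X^4 > 0 (assuming positive values)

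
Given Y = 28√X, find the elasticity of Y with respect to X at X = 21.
Elasticity = 1/2

Elasticity = (dY/dX) · (X/Y)

dY/dX = 14/√X
At X = 21: dY/dX = 2·√21/3, Y = 28·√21

Elasticity = (2·√21/3) · (21 / (28·√21)) = 1/2

Interpretation: for a small percentage change in X, the percentage change in Y is approximately 0.50 times as large.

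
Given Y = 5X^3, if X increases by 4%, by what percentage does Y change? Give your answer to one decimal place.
12.5%

For Y = 5X^3:
If X → X(1 + 0.04)
Then Y → Y · (1 + 0.04)^3
     ≈ Y · 1.1249

Percentage change = ((1 + 0.04)^3 − 1) × 100% ≈ 12.5%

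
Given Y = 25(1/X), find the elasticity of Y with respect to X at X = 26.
Elasticity = -1

Elasticity = (dY/dX) · (X/Y)

dY/dX = -25/X²
At X = 26: dY/dX = -25/676, Y = 25/26

Elasticity = (-25/676) · (26 / (25/26)) = -1

Interpretation: for a small percentage change in X, the percentage change in Y is approximately -1.00 times as large.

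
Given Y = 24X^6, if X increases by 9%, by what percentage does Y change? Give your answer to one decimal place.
67.7%

For Y = 24X^6:
If X → X(1 + 0.09)
Then Y → Y · (1 + 0.09)^6
     ≈ Y · 1.6771

Percentage change = ((1 + 0.09)^6 − 1) × 100% ≈ 67.7%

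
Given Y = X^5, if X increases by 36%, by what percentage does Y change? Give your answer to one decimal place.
365.3%

For Y = X^5:
If X → X(1 + 0.36)
Then Y → Y · (1 + 0.36)^5
     ≈ Y · 4.6526

Percentage change = ((1 + 0.36)^5 − 1) × 100% ≈ 365.3%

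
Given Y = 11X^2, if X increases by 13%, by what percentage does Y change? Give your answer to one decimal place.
27.7%

For Y = 11X^2:
If X → X(1 + 0.13)
Then Y → Y · (1 + 0.13)^2
     = Y · 1.2769

Percentage change = ((1 + 0.13)^2 − 1) × 100% ≈ 27.7%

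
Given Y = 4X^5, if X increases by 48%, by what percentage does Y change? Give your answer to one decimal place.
610.1%

For Y = 4X^5:
If X → X(1 + 0.48)
Then Y → Y · (1 + 0.48)^5
     ≈ Y · 7.1008

Percentage change = ((1 + 0.48)^5 − 1) × 100% ≈ 610.1%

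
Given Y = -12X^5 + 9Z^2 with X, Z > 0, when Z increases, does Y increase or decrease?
Y increases

Taking the partial derivative:
∂Y/∂Z = 18Z

∂Y/∂Z = 18Z > 0 (assuming positive values)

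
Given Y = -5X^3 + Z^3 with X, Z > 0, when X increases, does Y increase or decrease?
Y decreases

Taking the partial derivative:
∂Y/∂X = -15X^2

∂Y/∂X = -15X^2 < 0 (assuming positive values)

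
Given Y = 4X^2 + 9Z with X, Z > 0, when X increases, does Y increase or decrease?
Y increases

Taking the partial derivative:
∂Y/∂X = 8X

∂Y/∂X = 8X > 0 (assuming positive values)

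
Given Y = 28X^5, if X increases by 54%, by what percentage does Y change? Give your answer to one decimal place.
766.2%

For Y = 28X^5:
If X → X(1 + 0.54)
Then Y → Y · (1 + 0.54)^5
     ≈ Y · 8.6617

Percentage change = ((1 + 0.54)^5 − 1) × 100% ≈ 766.2%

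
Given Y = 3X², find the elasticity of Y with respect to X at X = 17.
Elasticity = 2

Elasticity = (dY/dX) · (X/Y)

dY/dX = 6·X
At X = 17: dY/dX = 102, Y = 867

Elasticity = 102 · (17 / 867) = 2

Interpretation: for a small percentage change in X, the percentage change in Y is approximately 2.00 times as large.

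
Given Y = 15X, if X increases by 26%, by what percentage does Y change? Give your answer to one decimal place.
26.0%

For Y = 15X:
If X → X(1 + 0.26)
Then Y → Y · (1 + 0.26)^1
     = Y · 1.2600

Percentage change = ((1 + 0.26)^1 − 1) × 100% = 26.0%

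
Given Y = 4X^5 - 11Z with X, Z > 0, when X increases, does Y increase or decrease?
Y increases

Taking the partial derivative:
∂Y/∂X = 20X^4

∂Y/∂X = 20X^4 > 0 (assuming positive values)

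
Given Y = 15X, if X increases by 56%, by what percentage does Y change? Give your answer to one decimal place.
56.0%

For Y = 15X:
If X → X(1 + 0.56)
Then Y → Y · (1 + 0.56)^1
     = Y · 1.5600

Percentage change = ((1 + 0.56)^1 − 1) × 100% = 56.0%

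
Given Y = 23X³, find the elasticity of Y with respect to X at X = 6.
Elasticity = 3

Elasticity = (dY/dX) · (X/Y)

dY/dX = 69·X²
At X = 6: dY/dX = 2484, Y = 4968

Elasticity = 2484 · (6 / 4968) = 3

Interpretation: for a small percentage change in X, the percentage change in Y is approximately 3.00 times as large.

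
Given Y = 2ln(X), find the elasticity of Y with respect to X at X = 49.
Elasticity = 1/ln(49) ≈ 0.2569

Elasticity = (dY/dX) · (X/Y)

dY/dX = 2/X
At X = 49: dY/dX = 2/49, Y = 2·ln(49)

Elasticity = (2/49) · (49 / (2·ln(49))) = 1/ln(49) ≈ 0.2569

Interpretation: for a small percentage change in X, the percentage change in Y is approximately 0.26 times as large.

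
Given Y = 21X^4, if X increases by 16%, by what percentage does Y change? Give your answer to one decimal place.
81.1%

For Y = 21X^4:
If X → X(1 + 0.16)
Then Y → Y · (1 + 0.16)^4
     ≈ Y · 1.8106

Percentage change = ((1 + 0.16)^4 − 1) × 100% ≈ 81.1%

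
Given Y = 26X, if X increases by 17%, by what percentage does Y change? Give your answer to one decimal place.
17.0%

For Y = 26X:
If X → X(1 + 0.17)
Then Y → Y · (1 + 0.17)^1
     = Y · 1.1700

Percentage change = ((1 + 0.17)^1 − 1) × 100% = 17.0%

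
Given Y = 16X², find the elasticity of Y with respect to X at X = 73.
Elasticity = 2

Elasticity = (dY/dX) · (X/Y)

dY/dX = 32·X
At X = 73: dY/dX = 2336, Y = 85264

Elasticity = 2336 · (73 / 85264) = 2

Interpretation: for a small percentage change in X, the percentage change in Y is approximately 2.00 times as large.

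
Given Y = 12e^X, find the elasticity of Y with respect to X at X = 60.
Elasticity = 60

Elasticity = (dY/dX) · (X/Y)

dY/dX = 12·e^X
At X = 60: dY/dX = 12·e^60, Y = 12·e^60

Elasticity = (12·e^60) · (60 / (12·e^60)) = 60

Interpretation: for a small percentage change in X, the percentage change in Y is approximately 60.00 times as large.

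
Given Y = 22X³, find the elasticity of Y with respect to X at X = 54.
Elasticity = 3

Elasticity = (dY/dX) · (X/Y)

dY/dX = 66·X²
At X = 54: dY/dX = 192456, Y = 3464208

Elasticity = 192456 · (54 / 3464208) = 3

Interpretation: for a small percentage change in X, the percentage change in Y is approximately 3.00 times as large.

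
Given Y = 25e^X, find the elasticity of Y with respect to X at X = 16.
Elasticity = 16

Elasticity = (dY/dX) · (X/Y)

dY/dX = 25·e^X
At X = 16: dY/dX = 25·e^16, Y = 25·e^16

Elasticity = (25·e^16) · (16 / (25·e^16)) = 16

Interpretation: for a small percentage change in X, the percentage change in Y is approximately 16.00 times as large.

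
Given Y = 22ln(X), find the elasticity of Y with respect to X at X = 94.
Elasticity = 1/ln(94) ≈ 0.2201

Elasticity = (dY/dX) · (X/Y)

dY/dX = 22/X
At X = 94: dY/dX = 11/47, Y = 22·ln(94)

Elasticity = (11/47) · (94 / (22·ln(94))) = 1/ln(94) ≈ 0.2201

Interpretation: for a small percentage change in X, the percentage change in Y is approximately 0.22 times as large.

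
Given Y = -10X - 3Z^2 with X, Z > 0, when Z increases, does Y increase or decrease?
Y decreases

Taking the partial derivative:
∂Y/∂Z = -6Z

∂Y/∂Z = -6Z < 0 (assuming positive values)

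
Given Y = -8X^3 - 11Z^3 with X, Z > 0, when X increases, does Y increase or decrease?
Y decreases

Taking the partial derivative:
∂Y/∂X = -24X^2

∂Y/∂X = -24X^2 < 0 (assuming positive values)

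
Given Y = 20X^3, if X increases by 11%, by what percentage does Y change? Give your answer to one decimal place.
36.8%

For Y = 20X^3:
If X → X(1 + 0.11)
Then Y → Y · (1 + 0.11)^3
     ≈ Y · 1.3676

Percentage change = ((1 + 0.11)^3 − 1) × 100% ≈ 36.8%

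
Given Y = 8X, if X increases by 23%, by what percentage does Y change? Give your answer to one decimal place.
23.0%

For Y = 8X:
If X → X(1 + 0.23)
Then Y → Y · (1 + 0.23)^1
     = Y · 1.2300

Percentage change = ((1 + 0.23)^1 − 1) × 100% = 23.0%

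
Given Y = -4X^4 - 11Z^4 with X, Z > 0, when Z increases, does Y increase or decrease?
Y decreases

Taking the partial derivative:
∂Y/∂Z = -44Z^3

∂Y/∂Z = -44Z^3 < 0 (assuming positive values)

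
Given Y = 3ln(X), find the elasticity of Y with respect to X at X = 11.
Elasticity = 1/ln(11) ≈ 0.4170

Elasticity = (dY/dX) · (X/Y)

dY/dX = 3/X
At X = 11: dY/dX = 3/11, Y = 3·ln(11)

Elasticity = (3/11) · (11 / (3·ln(11))) = 1/ln(11) ≈ 0.4170

Interpretation: for a small percentage change in X, the percentage change in Y is approximately 0.42 times as large.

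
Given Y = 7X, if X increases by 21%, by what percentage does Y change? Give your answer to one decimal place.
21.0%

For Y = 7X:
If X → X(1 + 0.21)
Then Y → Y · (1 + 0.21)^1
     = Y · 1.2100

Percentage change = ((1 + 0.21)^1 − 1) × 100% = 21.0%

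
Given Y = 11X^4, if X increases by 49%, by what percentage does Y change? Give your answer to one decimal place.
392.9%

For Y = 11X^4:
If X → X(1 + 0.49)
Then Y → Y · (1 + 0.49)^4
     ≈ Y · 4.9288

Percentage change = ((1 + 0.49)^4 − 1) × 100% ≈ 392.9%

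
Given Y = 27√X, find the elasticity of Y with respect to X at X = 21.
Elasticity = 1/2

Elasticity = (dY/dX) · (X/Y)

dY/dX = 27/(2·√X)
At X = 21: dY/dX = 9·√21/14, Y = 27·√21

Elasticity = (9·√21/14) · (21 / (27·√21)) = 1/2

Interpretation: for a small percentage change in X, the percentage change in Y is approximately 0.50 times as large.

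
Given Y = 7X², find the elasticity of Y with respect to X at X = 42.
Elasticity = 2

Elasticity = (dY/dX) · (X/Y)

dY/dX = 14·X
At X = 42: dY/dX = 588, Y = 12348

Elasticity = 588 · (42 / 12348) = 2

Interpretation: for a small percentage change in X, the percentage change in Y is approximately 2.00 times as large.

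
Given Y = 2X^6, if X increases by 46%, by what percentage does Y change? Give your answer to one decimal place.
868.5%

For Y = 2X^6:
If X → X(1 + 0.46)
Then Y → Y · (1 + 0.46)^6
     ≈ Y · 9.6854

Percentage change = ((1 + 0.46)^6 − 1) × 100% ≈ 868.5%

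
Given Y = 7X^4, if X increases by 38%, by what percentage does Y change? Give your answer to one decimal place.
262.7%

For Y = 7X^4:
If X → X(1 + 0.38)
Then Y → Y · (1 + 0.38)^4
     ≈ Y · 3.6267

Percentage change = ((1 + 0.38)^4 − 1) × 100% ≈ 262.7%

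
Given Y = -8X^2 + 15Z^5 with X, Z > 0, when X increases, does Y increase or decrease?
Y decreases

Taking the partial derivative:
∂Y/∂X = -16X

∂Y/∂X = -16X < 0 (assuming positive values)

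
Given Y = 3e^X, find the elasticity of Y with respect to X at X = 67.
Elasticity = 67

Elasticity = (dY/dX) · (X/Y)

dY/dX = 3·e^X
At X = 67: dY/dX = 3·e^67, Y = 3·e^67

Elasticity = (3·e^67) · (67 / (3·e^67)) = 67

Interpretation: for a small percentage change in X, the percentage change in Y is approximately 67.00 times as large.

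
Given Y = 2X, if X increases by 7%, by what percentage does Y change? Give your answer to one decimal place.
7.0%

For Y = 2X:
If X → X(1 + 0.07)
Then Y → Y · (1 + 0.07)^1
     = Y · 1.0700

Percentage change = ((1 + 0.07)^1 − 1) × 100% = 7.0%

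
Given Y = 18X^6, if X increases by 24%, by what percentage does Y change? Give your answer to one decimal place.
263.5%

For Y = 18X^6:
If X → X(1 + 0.24)
Then Y → Y · (1 + 0.24)^6
     ≈ Y · 3.6352

Percentage change = ((1 + 0.24)^6 − 1) × 100% ≈ 263.5%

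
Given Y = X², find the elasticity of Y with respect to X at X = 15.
Elasticity = 2

Elasticity = (dY/dX) · (X/Y)

dY/dX = 2·X
At X = 15: dY/dX = 30, Y = 225

Elasticity = 30 · (15 / 225) = 2

Interpretation: for a small percentage change in X, the percentage change in Y is approximately 2.00 times as large.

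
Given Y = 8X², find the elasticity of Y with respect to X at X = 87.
Elasticity = 2

Elasticity = (dY/dX) · (X/Y)

dY/dX = 16·X
At X = 87: dY/dX = 1392, Y = 60552

Elasticity = 1392 · (87 / 60552) = 2

Interpretation: for a small percentage change in X, the percentage change in Y is approximately 2.00 times as large.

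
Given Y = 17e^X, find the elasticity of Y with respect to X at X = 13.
Elasticity = 13

Elasticity = (dY/dX) · (X/Y)

dY/dX = 17·e^X
At X = 13: dY/dX = 17·e^13, Y = 17·e^13

Elasticity = (17·e^13) · (13 / (17·e^13)) = 13

Interpretation: for a small percentage change in X, the percentage change in Y is approximately 13.00 times as large.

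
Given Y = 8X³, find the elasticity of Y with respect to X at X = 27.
Elasticity = 3

Elasticity = (dY/dX) · (X/Y)

dY/dX = 24·X²
At X = 27: dY/dX = 17496, Y = 157464

Elasticity = 17496 · (27 / 157464) = 3

Interpretation: for a small percentage change in X, the percentage change in Y is approximately 3.00 times as large.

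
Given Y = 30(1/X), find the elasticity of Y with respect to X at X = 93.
Elasticity = -1

Elasticity = (dY/dX) · (X/Y)

dY/dX = -30/X²
At X = 93: dY/dX = -10/2883, Y = 10/31

Elasticity = (-10/2883) · (93 / (10/31)) = -1

Interpretation: for a small percentage change in X, the percentage change in Y is approximately -1.00 times as large.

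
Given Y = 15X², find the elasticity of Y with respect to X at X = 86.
Elasticity = 2

Elasticity = (dY/dX) · (X/Y)

dY/dX = 30·X
At X = 86: dY/dX = 2580, Y = 110940

Elasticity = 2580 · (86 / 110940) = 2

Interpretation: for a small percentage change in X, the percentage change in Y is approximately 2.00 times as large.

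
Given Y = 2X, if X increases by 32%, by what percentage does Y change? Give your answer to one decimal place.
32.0%

For Y = 2X:
If X → X(1 + 0.32)
Then Y → Y · (1 + 0.32)^1
     = Y · 1.3200

Percentage change = ((1 + 0.32)^1 − 1) × 100% = 32.0%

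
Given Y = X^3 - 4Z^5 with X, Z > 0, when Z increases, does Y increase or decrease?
Y decreases

Taking the partial derivative:
∂Y/∂Z = -20Z^4

∂Y/∂Z = -20Z^4 < 0 (assuming positive values)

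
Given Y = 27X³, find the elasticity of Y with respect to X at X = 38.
Elasticity = 3

Elasticity = (dY/dX) · (X/Y)

dY/dX = 81·X²
At X = 38: dY/dX = 116964, Y = 1481544

Elasticity = 116964 · (38 / 1481544) = 3

Interpretation: for a small percentage change in X, the percentage change in Y is approximately 3.00 times as large.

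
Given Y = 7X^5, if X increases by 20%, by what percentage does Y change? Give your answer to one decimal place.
148.8%

For Y = 7X^5:
If X → X(1 + 0.2)
Then Y → Y · (1 + 0.2)^5
     ≈ Y · 2.4883

Percentage change = ((1 + 0.2)^5 − 1) × 100% ≈ 148.8%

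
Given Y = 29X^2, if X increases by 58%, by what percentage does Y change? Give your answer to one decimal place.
149.6%

For Y = 29X^2:
If X → X(1 + 0.58)
Then Y → Y · (1 + 0.58)^2
     = Y · 2.4964

Percentage change = ((1 + 0.58)^2 − 1) × 100% ≈ 149.6%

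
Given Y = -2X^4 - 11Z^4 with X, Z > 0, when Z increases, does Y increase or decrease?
Y decreases

Taking the partial derivative:
∂Y/∂Z = -44Z^3

∂Y/∂Z = -44Z^3 < 0 (assuming positive values)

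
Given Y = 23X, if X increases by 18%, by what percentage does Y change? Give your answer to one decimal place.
18.0%

For Y = 23X:
If X → X(1 + 0.18)
Then Y → Y · (1 + 0.18)^1
     = Y · 1.1800

Percentage change = ((1 + 0.18)^1 − 1) × 100% = 18.0%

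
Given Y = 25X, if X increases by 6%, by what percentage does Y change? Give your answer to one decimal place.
6.0%

For Y = 25X:
If X → X(1 + 0.06)
Then Y → Y · (1 + 0.06)^1
     = Y · 1.0600

Percentage change = ((1 + 0.06)^1 − 1) × 100% = 6.0%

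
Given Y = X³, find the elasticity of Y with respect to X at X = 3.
Elasticity = 3

Elasticity = (dY/dX) · (X/Y)

dY/dX = 3·X²
At X = 3: dY/dX = 27, Y = 27

Elasticity = 27 · (3 / 27) = 3

Interpretation: for a small percentage change in X, the percentage change in Y is approximately 3.00 times as large.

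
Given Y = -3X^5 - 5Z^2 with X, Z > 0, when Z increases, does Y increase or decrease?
Y decreases

Taking the partial derivative:
∂Y/∂Z = -10Z

∂Y/∂Z = -10Z < 0 (assuming positive values)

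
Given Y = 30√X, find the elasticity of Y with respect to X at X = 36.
Elasticity = 1/2

Elasticity = (dY/dX) · (X/Y)

dY/dX = 15/√X
At X = 36: dY/dX = 5/2, Y = 180

Elasticity = (5/2) · (36 / 180) = 1/2

Interpretation: for a small percentage change in X, the percentage change in Y is approximately 0.50 times as large.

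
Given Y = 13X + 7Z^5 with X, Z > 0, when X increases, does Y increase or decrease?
Y increases

Taking the partial derivative:
∂Y/∂X = 13

∂Y/∂X = 13 > 0 (assuming positive values)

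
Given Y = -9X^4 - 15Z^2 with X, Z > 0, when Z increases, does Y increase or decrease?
Y decreases

Taking the partial derivative:
∂Y/∂Z = -30Z

∂Y/∂Z = -30Z < 0 (assuming positive values)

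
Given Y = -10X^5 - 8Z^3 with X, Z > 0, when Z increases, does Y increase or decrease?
Y decreases

Taking the partial derivative:
∂Y/∂Z = -24Z^2

∂Y/∂Z = -24Z^2 < 0 (assuming positive values)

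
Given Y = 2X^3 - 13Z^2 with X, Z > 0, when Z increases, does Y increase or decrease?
Y decreases

Taking the partial derivative:
∂Y/∂Z = -26Z

∂Y/∂Z = -26Z < 0 (assuming positive values)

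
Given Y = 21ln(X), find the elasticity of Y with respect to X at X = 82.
Elasticity = 1/ln(82) ≈ 0.2269

Elasticity = (dY/dX) · (X/Y)

dY/dX = 21/X
At X = 82: dY/dX = 21/82, Y = 21·ln(82)

Elasticity = (21/82) · (82 / (21·ln(82))) = 1/ln(82) ≈ 0.2269

Interpretation: for a small percentage change in X, the percentage change in Y is approximately 0.23 times as large.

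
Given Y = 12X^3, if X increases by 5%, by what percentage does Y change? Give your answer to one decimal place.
15.8%

For Y = 12X^3:
If X → X(1 + 0.05)
Then Y → Y · (1 + 0.05)^3
     ≈ Y · 1.1576

Percentage change = ((1 + 0.05)^3 − 1) × 100% ≈ 15.8%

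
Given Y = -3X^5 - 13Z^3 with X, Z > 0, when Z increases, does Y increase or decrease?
Y decreases

Taking the partial derivative:
∂Y/∂Z = -39Z^2

∂Y/∂Z = -39Z^2 < 0 (assuming positive values)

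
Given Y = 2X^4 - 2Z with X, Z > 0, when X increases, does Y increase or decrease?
Y increases

Taking the partial derivative:
∂Y/∂X = 8X^3

∂Y/∂X = 8X^3 > 0 (assuming positive values)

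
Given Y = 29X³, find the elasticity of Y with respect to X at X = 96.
Elasticity = 3

Elasticity = (dY/dX) · (X/Y)

dY/dX = 87·X²
At X = 96: dY/dX = 801792, Y = 25657344

Elasticity = 801792 · (96 / 25657344) = 3

Interpretation: for a small percentage change in X, the percentage change in Y is approximately 3.00 times as large.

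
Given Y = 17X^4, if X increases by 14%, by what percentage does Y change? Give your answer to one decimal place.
68.9%

For Y = 17X^4:
If X → X(1 + 0.14)
Then Y → Y · (1 + 0.14)^4
     ≈ Y · 1.6890

Percentage change = ((1 + 0.14)^4 − 1) × 100% ≈ 68.9%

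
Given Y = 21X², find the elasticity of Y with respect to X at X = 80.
Elasticity = 2

Elasticity = (dY/dX) · (X/Y)

dY/dX = 42·X
At X = 80: dY/dX = 3360, Y = 134400

Elasticity = 3360 · (80 / 134400) = 2

Interpretation: for a small percentage change in X, the percentage change in Y is approximately 2.00 times as large.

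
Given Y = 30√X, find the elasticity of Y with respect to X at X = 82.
Elasticity = 1/2

Elasticity = (dY/dX) · (X/Y)

dY/dX = 15/√X
At X = 82: dY/dX = 15·√82/82, Y = 30·√82

Elasticity = (15·√82/82) · (82 / (30·√82)) = 1/2

Interpretation: for a small percentage change in X, the percentage change in Y is approximately 0.50 times as large.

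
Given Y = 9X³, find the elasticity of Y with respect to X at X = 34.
Elasticity = 3

Elasticity = (dY/dX) · (X/Y)

dY/dX = 27·X²
At X = 34: dY/dX = 31212, Y = 353736

Elasticity = 31212 · (34 / 353736) = 3

Interpretation: for a small percentage change in X, the percentage change in Y is approximately 3.00 times as large.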